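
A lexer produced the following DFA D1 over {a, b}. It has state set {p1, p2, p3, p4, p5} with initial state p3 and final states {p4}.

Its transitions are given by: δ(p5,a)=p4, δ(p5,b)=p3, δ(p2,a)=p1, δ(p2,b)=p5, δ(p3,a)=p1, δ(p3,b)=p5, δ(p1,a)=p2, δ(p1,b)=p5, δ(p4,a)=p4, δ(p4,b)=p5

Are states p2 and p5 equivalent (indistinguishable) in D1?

Every state is reachable, so we keep all 5.
Start with accepting vs non-accepting: {p4} | {p1,p2,p3,p5}.
Split {p1,p2,p3,p5} by δ(·,a) → {p1,p2,p3} and {p5}.
No further refinement is possible. Final partition (3 blocks): {p4} | {p1,p2,p3} | {p5}.
p2 and p5 end up in different blocks, so they are distinguishable. For instance, the string 'a' is accepted from only p5.

No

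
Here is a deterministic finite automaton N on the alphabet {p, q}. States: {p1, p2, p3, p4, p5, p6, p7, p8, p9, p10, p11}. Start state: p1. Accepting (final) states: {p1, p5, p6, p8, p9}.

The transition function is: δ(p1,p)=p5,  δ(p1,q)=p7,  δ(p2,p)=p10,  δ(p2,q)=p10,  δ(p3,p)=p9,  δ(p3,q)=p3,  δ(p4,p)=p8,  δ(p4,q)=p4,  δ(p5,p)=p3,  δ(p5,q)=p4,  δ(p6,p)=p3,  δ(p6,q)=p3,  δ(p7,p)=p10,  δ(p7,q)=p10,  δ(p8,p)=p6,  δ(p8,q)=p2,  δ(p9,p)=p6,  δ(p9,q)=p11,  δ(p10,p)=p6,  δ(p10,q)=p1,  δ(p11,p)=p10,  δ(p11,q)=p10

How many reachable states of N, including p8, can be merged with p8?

Initial partition by acceptance: {p1,p5,p6,p8,p9} | {p2,p3,p4,p7,p10,p11}.
On input p, block {p1,p5,p6,p8,p9} splits into {p1,p8,p9} and {p5,p6}.
Split {p2,p3,p4,p7,p10,p11} by δ(·,p) → {p2,p7,p11} and {p3,p4} and {p10}.
No further refinement is possible. Final partition (5 blocks): {p1,p8,p9} | {p2,p7,p11} | {p5,p6} | {p3,p4} | {p10}.
The equivalence class containing p8 is {p1,p8,p9}, of size 3.

3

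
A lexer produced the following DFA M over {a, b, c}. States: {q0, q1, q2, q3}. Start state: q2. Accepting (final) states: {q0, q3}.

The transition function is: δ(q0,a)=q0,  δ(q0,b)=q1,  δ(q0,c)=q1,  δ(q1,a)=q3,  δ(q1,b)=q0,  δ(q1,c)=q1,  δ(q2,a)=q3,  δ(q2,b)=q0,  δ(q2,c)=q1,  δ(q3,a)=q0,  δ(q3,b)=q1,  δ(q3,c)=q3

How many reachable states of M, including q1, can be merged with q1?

P0 = {q0,q3} | {q1,q2}.
On input c, block {q0,q3} splits into {q0} and {q3}.
Stable partition: {q0} | {q1,q2} | {q3} — 3 equivalence classes.
State q1 belongs to the block {q1,q2}, which has 2 states.

2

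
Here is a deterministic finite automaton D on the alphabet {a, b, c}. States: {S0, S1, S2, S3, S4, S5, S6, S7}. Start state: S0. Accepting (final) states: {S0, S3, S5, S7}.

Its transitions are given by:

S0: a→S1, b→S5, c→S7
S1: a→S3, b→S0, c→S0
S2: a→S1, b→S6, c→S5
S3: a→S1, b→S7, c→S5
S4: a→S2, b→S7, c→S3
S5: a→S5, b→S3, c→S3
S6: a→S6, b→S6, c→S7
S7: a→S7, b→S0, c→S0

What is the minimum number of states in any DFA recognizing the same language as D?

Reachable states from the start: {S0,S1,S3,S5,S7}. Unreachable: {S2,S4,S6} — drop them.
Start with accepting vs non-accepting: {S0,S3,S5,S7} | {S1}.
Split {S0,S3,S5,S7} by δ(·,a) → {S0,S3} and {S5,S7}.
No further refinement is possible. Final partition (3 blocks): {S0,S3} | {S1} | {S5,S7}.

3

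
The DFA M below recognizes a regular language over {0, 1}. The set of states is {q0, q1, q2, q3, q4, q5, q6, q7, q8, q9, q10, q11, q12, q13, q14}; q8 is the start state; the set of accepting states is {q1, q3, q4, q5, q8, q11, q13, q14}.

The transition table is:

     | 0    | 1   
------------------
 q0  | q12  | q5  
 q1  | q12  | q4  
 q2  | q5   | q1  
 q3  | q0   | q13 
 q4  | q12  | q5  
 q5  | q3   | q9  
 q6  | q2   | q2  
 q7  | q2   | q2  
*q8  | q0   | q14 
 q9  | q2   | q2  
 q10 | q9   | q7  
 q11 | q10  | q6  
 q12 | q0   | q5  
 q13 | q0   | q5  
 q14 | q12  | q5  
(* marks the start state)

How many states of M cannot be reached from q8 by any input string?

Starting at q8 and following transitions, the reachable set is {q0, q1, q2, q3, q4, q5, q8, q9, q12, q13, q14}. That leaves q6, q7, q10, q11 unreachable — 4 in total.

4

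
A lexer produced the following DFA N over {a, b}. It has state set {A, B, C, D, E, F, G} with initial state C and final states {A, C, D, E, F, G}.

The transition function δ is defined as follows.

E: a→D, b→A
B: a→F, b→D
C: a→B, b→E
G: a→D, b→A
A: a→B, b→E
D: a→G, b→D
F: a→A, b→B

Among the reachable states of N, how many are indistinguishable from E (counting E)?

Initial partition by acceptance: {A,C,D,E,F,G} | {B}.
Split {A,C,D,E,F,G} by δ(·,a) → {D,E,F,G} and {A,C}.
Refine {D,E,F,G} on symbol a: members go to different blocks, giving {D,E,G} and {F}.
Split {D,E,G} by δ(·,b) → {E,G} and {D}.
Stable partition: {E,G} | {B} | {A,C} | {F} | {D} — 5 equivalence classes.
The equivalence class containing E is {E,G}, of size 2.

2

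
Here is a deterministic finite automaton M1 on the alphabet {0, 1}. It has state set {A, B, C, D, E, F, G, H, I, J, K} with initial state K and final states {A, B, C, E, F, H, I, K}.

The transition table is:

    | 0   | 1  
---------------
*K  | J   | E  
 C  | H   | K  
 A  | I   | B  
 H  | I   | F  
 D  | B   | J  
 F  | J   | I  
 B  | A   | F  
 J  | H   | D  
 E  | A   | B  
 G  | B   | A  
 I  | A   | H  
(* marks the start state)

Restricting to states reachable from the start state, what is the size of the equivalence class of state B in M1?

First remove the unreachable states {C,G}; 9 states remain.
Start with accepting vs non-accepting: {A,B,E,F,H,I,K} | {D,J}.
Refine {A,B,E,F,H,I,K} on symbol 0: members go to different blocks, giving {A,B,E,H,I} and {F,K}.
Refine {A,B,E,H,I} on symbol 1: members go to different blocks, giving {A,E,I} and {B,H}.
Stable partition: {A,E,I} | {D,J} | {F,K} | {B,H} — 4 equivalence classes.
The equivalence class containing B is {B,H}, of size 2.

2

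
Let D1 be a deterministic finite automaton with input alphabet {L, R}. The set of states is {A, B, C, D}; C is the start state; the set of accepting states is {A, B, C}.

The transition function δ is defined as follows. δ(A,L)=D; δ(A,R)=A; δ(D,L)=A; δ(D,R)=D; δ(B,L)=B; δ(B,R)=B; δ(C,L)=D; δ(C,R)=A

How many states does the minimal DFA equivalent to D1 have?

2

Reachable states from the start: {A,C,D}. Unreachable: {B} — drop them.
Initial partition by acceptance: {A,C} | {D}.
No further refinement is possible. Final partition (2 blocks): {A,C} | {D}.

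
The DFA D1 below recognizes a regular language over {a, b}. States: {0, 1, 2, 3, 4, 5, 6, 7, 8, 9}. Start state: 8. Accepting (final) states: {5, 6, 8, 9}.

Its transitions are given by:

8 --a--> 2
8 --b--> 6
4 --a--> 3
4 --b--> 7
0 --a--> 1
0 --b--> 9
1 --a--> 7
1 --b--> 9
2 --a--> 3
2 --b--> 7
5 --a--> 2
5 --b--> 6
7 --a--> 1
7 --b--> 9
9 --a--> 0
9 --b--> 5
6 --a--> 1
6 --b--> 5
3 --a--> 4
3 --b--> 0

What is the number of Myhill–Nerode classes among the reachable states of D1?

4

P0 = {5,6,8,9} | {0,1,2,3,4,7}.
On input b, block {0,1,2,3,4,7} splits into {0,1,7} and {2,3,4}.
Split {5,6,8,9} by δ(·,a) → {5,8} and {6,9}.
No further refinement is possible. Final partition (4 blocks): {5,8} | {0,1,7} | {2,3,4} | {6,9}.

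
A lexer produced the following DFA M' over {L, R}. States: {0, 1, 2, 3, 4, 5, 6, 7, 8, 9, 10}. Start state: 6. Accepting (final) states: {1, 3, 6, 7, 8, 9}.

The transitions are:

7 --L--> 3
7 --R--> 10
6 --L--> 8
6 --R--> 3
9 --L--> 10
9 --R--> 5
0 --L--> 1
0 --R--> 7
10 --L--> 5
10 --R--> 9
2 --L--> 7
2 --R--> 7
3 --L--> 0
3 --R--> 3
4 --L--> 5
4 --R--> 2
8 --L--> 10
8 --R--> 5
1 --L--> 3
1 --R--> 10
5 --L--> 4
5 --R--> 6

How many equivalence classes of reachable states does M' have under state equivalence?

8

P0 = {1,3,6,7,8,9} | {0,2,4,5,10}.
On input L, block {1,3,6,7,8,9} splits into {1,6,7} and {3,8,9}.
On input R, block {1,6,7} splits into {1,7} and {6}.
On input L, block {0,2,4,5,10} splits into {4,5,10} and {0,2}.
Refine {4,5,10} on symbol R: members go to different blocks, giving {4} and {5} and {10}.
On input L, block {3,8,9} splits into {8,9} and {3}.
The partition is now stable with 8 blocks: {1,7} | {4} | {8,9} | {6} | {0,2} | {5} | {10} | {3}.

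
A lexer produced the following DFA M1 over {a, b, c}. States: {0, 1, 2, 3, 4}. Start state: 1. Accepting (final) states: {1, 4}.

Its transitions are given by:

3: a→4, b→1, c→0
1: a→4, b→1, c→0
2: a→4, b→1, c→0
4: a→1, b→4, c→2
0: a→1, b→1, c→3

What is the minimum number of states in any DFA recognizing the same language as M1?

Start with accepting vs non-accepting: {1,4} | {0,2,3}.
Stable partition: {1,4} | {0,2,3} — 2 equivalence classes.

2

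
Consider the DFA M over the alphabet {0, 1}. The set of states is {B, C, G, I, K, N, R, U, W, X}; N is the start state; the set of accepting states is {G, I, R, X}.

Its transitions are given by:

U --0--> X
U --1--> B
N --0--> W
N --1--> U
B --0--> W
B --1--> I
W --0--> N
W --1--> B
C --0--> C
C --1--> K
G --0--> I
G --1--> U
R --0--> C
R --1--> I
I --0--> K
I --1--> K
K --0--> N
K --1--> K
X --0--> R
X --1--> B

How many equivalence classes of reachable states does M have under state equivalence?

9

First remove the unreachable states {G}; 9 states remain.
Initial partition by acceptance: {I,R,X} | {B,C,K,N,U,W}.
Split {I,R,X} by δ(·,0) → {I,R} and {X}.
Split {I,R} by δ(·,1) → {R} and {I}.
On input 0, block {B,C,K,N,U,W} splits into {B,C,K,N,W} and {U}.
On input 1, block {B,C,K,N,W} splits into {C,K,W} and {B} and {N}.
Refine {C,K,W} on symbol 0: members go to different blocks, giving {K,W} and {C}.
Refine {K,W} on symbol 1: members go to different blocks, giving {W} and {K}.
The partition is now stable with 9 blocks: {R} | {W} | {X} | {I} | {U} | {B} | {N} | {C} | {K}.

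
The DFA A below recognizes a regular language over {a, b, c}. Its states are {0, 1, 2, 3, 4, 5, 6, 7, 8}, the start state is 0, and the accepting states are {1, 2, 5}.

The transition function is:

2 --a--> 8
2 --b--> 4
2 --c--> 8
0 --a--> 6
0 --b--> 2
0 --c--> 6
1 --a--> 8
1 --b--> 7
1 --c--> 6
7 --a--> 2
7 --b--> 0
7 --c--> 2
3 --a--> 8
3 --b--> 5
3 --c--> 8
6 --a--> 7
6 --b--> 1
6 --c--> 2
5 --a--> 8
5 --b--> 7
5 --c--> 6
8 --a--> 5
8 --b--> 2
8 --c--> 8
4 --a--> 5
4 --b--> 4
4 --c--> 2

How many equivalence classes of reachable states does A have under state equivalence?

States {3} cannot be reached from the start state, so discard them.
P0 = {1,2,5} | {0,4,6,7,8}.
Refine {0,4,6,7,8} on symbol a: members go to different blocks, giving {4,7,8} and {0,6}.
Refine {1,2,5} on symbol c: members go to different blocks, giving {1,5} and {2}.
On input a, block {4,7,8} splits into {4,8} and {7}.
Refine {4,8} on symbol b: members go to different blocks, giving {4} and {8}.
Split {0,6} by δ(·,a) → {0} and {6}.
The partition is now stable with 7 blocks: {1,5} | {4} | {0} | {2} | {7} | {8} | {6}.

7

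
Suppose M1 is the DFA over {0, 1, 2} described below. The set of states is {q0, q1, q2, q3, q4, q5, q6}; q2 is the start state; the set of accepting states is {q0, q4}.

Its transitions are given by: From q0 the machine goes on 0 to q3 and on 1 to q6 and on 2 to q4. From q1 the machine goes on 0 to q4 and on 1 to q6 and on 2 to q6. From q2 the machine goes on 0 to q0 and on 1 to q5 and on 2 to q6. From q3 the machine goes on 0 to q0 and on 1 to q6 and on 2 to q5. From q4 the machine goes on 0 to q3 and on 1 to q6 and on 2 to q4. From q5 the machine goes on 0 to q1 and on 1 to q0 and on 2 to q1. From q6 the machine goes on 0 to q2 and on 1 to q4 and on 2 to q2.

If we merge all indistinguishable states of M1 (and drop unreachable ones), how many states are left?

All states are reachable from the start state.
Start with accepting vs non-accepting: {q0,q4} | {q1,q2,q3,q5,q6}.
Refine {q1,q2,q3,q5,q6} on symbol 0: members go to different blocks, giving {q1,q2,q3} and {q5,q6}.
Stable partition: {q0,q4} | {q1,q2,q3} | {q5,q6} — 3 equivalence classes.

3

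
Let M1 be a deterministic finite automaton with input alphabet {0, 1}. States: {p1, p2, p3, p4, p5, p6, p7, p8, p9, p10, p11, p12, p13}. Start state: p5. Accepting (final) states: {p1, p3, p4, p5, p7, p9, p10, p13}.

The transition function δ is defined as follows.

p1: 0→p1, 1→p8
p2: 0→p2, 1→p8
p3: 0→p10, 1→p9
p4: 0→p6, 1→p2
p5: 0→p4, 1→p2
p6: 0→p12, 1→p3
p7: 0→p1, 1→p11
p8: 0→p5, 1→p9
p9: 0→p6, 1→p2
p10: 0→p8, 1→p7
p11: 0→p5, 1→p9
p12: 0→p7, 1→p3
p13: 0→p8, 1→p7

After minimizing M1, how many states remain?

9

First remove the unreachable states {p13}; 12 states remain.
Start with accepting vs non-accepting: {p1,p3,p4,p5,p7,p9,p10} | {p2,p6,p8,p11,p12}.
On input 0, block {p1,p3,p4,p5,p7,p9,p10} splits into {p1,p3,p5,p7} and {p4,p9,p10}.
Refine {p1,p3,p5,p7} on symbol 0: members go to different blocks, giving {p1,p7} and {p3,p5}.
Split {p2,p6,p8,p11,p12} by δ(·,0) → {p2,p6} and {p8,p11} and {p12}.
Refine {p2,p6} on symbol 0: members go to different blocks, giving {p2} and {p6}.
Refine {p4,p9,p10} on symbol 0: members go to different blocks, giving {p4,p9} and {p10}.
On input 0, block {p3,p5} splits into {p3} and {p5}.
The partition is now stable with 9 blocks: {p1,p7} | {p2} | {p4,p9} | {p3} | {p8,p11} | {p12} | {p6} | {p10} | {p5}.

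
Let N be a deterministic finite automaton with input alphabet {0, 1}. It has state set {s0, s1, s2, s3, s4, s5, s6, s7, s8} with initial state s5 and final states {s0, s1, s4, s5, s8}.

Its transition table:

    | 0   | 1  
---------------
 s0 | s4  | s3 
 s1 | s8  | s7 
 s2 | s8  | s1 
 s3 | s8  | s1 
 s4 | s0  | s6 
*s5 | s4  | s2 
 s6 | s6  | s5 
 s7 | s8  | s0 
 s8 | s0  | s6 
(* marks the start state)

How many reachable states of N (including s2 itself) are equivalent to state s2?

3

Every state is reachable, so we keep all 9.
P0 = {s0,s1,s4,s5,s8} | {s2,s3,s6,s7}.
On input 0, block {s2,s3,s6,s7} splits into {s2,s3,s7} and {s6}.
Refine {s0,s1,s4,s5,s8} on symbol 1: members go to different blocks, giving {s0,s1,s5} and {s4,s8}.
Stable partition: {s0,s1,s5} | {s2,s3,s7} | {s6} | {s4,s8} — 4 equivalence classes.
The equivalence class containing s2 is {s2,s3,s7}, of size 3.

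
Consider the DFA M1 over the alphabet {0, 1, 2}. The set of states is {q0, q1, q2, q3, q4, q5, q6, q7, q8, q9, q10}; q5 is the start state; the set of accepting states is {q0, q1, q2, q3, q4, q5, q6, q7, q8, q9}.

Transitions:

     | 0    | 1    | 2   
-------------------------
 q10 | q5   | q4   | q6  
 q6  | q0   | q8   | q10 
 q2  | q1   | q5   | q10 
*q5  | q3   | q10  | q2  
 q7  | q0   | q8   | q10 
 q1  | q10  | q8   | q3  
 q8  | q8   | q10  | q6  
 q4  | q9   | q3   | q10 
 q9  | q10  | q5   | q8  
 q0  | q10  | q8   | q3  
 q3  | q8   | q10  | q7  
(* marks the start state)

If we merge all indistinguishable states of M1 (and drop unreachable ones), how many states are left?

Every state is reachable, so we keep all 11.
Start with accepting vs non-accepting: {q0,q1,q2,q3,q4,q5,q6,q7,q8,q9} | {q10}.
Split {q0,q1,q2,q3,q4,q5,q6,q7,q8,q9} by δ(·,0) → {q2,q3,q4,q5,q6,q7,q8} and {q0,q1,q9}.
On input 0, block {q2,q3,q4,q5,q6,q7,q8} splits into {q2,q4,q6,q7} and {q3,q5,q8}.
Stable partition: {q2,q4,q6,q7} | {q10} | {q0,q1,q9} | {q3,q5,q8} — 4 equivalence classes.

4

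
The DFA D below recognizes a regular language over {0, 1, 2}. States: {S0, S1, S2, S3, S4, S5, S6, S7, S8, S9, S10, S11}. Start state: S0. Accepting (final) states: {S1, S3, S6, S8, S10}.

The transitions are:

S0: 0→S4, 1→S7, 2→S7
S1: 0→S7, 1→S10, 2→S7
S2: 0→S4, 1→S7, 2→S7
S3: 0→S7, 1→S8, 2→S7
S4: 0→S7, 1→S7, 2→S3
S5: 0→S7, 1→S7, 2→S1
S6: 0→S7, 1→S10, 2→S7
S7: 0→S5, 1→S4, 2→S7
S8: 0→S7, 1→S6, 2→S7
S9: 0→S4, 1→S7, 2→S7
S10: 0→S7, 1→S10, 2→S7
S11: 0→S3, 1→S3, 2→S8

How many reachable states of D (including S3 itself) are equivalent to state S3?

5

Reachable states from the start: {S0,S1,S3,S4,S5,S6,S7,S8,S10}. Unreachable: {S2,S9,S11} — drop them.
Initial partition by acceptance: {S1,S3,S6,S8,S10} | {S0,S4,S5,S7}.
On input 2, block {S0,S4,S5,S7} splits into {S0,S7} and {S4,S5}.
Split {S0,S7} by δ(·,1) → {S0} and {S7}.
No further refinement is possible. Final partition (4 blocks): {S1,S3,S6,S8,S10} | {S0} | {S4,S5} | {S7}.
State S3 belongs to the block {S1,S3,S6,S8,S10}, which has 5 states.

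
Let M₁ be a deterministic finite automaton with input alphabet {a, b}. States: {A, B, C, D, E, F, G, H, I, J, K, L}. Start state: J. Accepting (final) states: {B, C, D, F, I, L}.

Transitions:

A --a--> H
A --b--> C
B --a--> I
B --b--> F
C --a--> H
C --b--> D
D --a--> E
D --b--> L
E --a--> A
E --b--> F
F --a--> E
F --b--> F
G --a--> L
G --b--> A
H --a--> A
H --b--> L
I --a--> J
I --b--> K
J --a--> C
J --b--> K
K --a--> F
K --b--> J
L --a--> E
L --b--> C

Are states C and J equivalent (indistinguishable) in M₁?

States {B,G,I} cannot be reached from the start state, so discard them.
Start with accepting vs non-accepting: {C,D,F,L} | {A,E,H,J,K}.
On input a, block {A,E,H,J,K} splits into {A,E,H} and {J,K}.
Stable partition: {C,D,F,L} | {A,E,H} | {J,K} — 3 equivalence classes.
C and J end up in different blocks, so they are distinguishable. For instance, the string 'ε' is accepted from only C.

No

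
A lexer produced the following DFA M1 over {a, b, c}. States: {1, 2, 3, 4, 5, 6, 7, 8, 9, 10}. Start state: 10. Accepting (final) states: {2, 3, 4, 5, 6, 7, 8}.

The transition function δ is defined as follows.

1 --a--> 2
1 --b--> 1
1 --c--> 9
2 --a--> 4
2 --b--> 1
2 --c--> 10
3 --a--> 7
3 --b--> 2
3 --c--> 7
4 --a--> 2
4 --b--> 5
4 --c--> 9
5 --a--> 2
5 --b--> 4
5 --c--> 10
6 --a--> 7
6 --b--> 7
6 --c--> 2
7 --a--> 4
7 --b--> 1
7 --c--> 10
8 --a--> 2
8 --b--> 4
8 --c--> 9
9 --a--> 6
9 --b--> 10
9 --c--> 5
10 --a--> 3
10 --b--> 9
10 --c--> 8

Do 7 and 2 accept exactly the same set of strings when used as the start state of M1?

Yes

Start with accepting vs non-accepting: {2,3,4,5,6,7,8} | {1,9,10}.
Refine {2,3,4,5,6,7,8} on symbol b: members go to different blocks, giving {3,4,5,6,8} and {2,7}.
Refine {3,4,5,6,8} on symbol b: members go to different blocks, giving {4,5,8} and {3,6}.
Refine {1,9,10} on symbol a: members go to different blocks, giving {9,10} and {1}.
No further refinement is possible. Final partition (5 blocks): {4,5,8} | {9,10} | {2,7} | {3,6} | {1}.
7 and 2 lie in the same block of the stable partition, so they are equivalent — no string distinguishes them.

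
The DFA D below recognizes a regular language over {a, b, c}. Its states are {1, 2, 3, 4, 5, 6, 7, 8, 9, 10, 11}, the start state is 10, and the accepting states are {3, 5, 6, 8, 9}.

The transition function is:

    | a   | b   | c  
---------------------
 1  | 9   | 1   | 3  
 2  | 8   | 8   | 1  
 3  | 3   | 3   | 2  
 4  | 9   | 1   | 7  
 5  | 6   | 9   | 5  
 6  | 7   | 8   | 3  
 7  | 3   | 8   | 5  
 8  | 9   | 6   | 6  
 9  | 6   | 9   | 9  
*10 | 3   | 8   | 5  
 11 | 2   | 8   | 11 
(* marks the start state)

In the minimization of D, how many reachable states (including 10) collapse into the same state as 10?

States {4,11} cannot be reached from the start state, so discard them.
Start with accepting vs non-accepting: {3,5,6,8,9} | {1,2,7,10}.
Split {3,5,6,8,9} by δ(·,a) → {3,5,8,9} and {6}.
Split {3,5,8,9} by δ(·,a) → {3,8} and {5,9}.
Refine {3,8} on symbol a: members go to different blocks, giving {3} and {8}.
Refine {1,2,7,10} on symbol a: members go to different blocks, giving {7,10} and {1} and {2}.
No further refinement is possible. Final partition (7 blocks): {3} | {7,10} | {6} | {5,9} | {8} | {1} | {2}.
State 10 belongs to the block {7,10}, which has 2 states.

2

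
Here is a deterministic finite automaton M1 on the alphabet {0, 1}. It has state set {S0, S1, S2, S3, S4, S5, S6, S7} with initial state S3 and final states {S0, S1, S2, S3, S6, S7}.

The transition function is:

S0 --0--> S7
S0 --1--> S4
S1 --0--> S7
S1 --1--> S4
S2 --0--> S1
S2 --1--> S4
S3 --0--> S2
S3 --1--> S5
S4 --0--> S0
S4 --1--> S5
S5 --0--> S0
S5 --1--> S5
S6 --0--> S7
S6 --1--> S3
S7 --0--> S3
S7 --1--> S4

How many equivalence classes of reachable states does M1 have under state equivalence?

2

States {S6} cannot be reached from the start state, so discard them.
Start with accepting vs non-accepting: {S0,S1,S2,S3,S7} | {S4,S5}.
No further refinement is possible. Final partition (2 blocks): {S0,S1,S2,S3,S7} | {S4,S5}.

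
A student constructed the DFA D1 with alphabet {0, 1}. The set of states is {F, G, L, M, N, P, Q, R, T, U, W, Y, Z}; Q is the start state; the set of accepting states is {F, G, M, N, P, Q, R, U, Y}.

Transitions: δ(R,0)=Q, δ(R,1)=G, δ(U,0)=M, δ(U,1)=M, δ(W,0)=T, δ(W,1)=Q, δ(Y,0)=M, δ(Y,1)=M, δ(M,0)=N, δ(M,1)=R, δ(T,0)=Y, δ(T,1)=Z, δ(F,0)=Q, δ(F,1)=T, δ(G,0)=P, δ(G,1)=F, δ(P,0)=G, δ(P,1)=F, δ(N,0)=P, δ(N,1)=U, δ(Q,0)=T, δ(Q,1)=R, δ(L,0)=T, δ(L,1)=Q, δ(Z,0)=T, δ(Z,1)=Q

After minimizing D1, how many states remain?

9

Reachable states from the start: {F,G,M,N,P,Q,R,T,U,Y,Z}. Unreachable: {L,W} — drop them.
Start with accepting vs non-accepting: {F,G,M,N,P,Q,R,U,Y} | {T,Z}.
Refine {F,G,M,N,P,Q,R,U,Y} on symbol 0: members go to different blocks, giving {F,G,M,N,P,R,U,Y} and {Q}.
Split {F,G,M,N,P,R,U,Y} by δ(·,0) → {G,M,N,P,U,Y} and {F,R}.
Refine {G,M,N,P,U,Y} on symbol 1: members go to different blocks, giving {N,U,Y} and {G,M,P}.
Refine {N,U,Y} on symbol 1: members go to different blocks, giving {U,Y} and {N}.
On input 0, block {T,Z} splits into {Z} and {T}.
Split {F,R} by δ(·,1) → {R} and {F}.
On input 0, block {G,M,P} splits into {G,P} and {M}.
No further refinement is possible. Final partition (9 blocks): {U,Y} | {Z} | {Q} | {R} | {G,P} | {N} | {T} | {F} | {M}.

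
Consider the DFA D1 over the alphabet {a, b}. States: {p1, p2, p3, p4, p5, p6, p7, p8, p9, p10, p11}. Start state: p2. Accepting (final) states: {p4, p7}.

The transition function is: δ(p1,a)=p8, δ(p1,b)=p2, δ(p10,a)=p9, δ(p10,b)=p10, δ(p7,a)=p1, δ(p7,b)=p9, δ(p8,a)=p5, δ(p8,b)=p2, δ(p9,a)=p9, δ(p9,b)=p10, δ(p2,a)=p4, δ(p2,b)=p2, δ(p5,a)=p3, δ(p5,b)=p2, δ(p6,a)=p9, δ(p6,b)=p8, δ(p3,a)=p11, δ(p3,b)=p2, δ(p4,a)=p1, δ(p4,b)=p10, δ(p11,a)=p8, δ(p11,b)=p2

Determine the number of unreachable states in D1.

BFS from p2 reaches {p1, p2, p3, p4, p5, p8, p9, p10, p11}; the 2 state(s) p6, p7 are never visited.

2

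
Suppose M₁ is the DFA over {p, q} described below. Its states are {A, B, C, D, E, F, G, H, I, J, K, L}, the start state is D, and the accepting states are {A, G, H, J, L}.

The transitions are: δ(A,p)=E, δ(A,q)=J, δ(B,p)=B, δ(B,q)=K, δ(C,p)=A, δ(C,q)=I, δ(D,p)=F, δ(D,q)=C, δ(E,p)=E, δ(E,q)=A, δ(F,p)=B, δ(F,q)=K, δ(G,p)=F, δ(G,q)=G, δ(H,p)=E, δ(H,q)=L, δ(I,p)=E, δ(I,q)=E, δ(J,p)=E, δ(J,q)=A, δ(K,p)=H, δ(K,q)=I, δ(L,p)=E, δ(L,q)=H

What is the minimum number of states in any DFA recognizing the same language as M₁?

5

States {G} cannot be reached from the start state, so discard them.
Initial partition by acceptance: {A,H,J,L} | {B,C,D,E,F,I,K}.
Split {B,C,D,E,F,I,K} by δ(·,p) → {B,D,E,F,I} and {C,K}.
Split {B,D,E,F,I} by δ(·,q) → {B,D,F} and {E} and {I}.
Stable partition: {A,H,J,L} | {B,D,F} | {C,K} | {E} | {I} — 5 equivalence classes.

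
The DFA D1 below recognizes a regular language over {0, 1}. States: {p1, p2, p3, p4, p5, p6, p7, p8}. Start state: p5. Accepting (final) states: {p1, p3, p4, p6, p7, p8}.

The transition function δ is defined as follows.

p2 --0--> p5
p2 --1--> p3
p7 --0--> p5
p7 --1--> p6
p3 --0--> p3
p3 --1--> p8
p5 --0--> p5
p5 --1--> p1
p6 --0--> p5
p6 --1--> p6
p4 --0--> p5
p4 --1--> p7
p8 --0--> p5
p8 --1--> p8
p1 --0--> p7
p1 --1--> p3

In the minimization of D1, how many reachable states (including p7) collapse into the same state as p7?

3

States {p2,p4} cannot be reached from the start state, so discard them.
Initial partition by acceptance: {p1,p3,p6,p7,p8} | {p5}.
On input 0, block {p1,p3,p6,p7,p8} splits into {p6,p7,p8} and {p1,p3}.
Split {p1,p3} by δ(·,0) → {p1} and {p3}.
No further refinement is possible. Final partition (4 blocks): {p6,p7,p8} | {p5} | {p1} | {p3}.
The equivalence class containing p7 is {p6,p7,p8}, of size 3.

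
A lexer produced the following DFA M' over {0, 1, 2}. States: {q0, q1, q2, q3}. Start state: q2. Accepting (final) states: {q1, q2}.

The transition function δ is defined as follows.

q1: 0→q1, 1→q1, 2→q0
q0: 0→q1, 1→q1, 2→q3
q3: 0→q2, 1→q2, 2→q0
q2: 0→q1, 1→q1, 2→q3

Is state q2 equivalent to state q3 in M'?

No

Start with accepting vs non-accepting: {q1,q2} | {q0,q3}.
Stable partition: {q1,q2} | {q0,q3} — 2 equivalence classes.
q2 and q3 end up in different blocks, so they are distinguishable. For instance, the string 'ε' is accepted from only q2.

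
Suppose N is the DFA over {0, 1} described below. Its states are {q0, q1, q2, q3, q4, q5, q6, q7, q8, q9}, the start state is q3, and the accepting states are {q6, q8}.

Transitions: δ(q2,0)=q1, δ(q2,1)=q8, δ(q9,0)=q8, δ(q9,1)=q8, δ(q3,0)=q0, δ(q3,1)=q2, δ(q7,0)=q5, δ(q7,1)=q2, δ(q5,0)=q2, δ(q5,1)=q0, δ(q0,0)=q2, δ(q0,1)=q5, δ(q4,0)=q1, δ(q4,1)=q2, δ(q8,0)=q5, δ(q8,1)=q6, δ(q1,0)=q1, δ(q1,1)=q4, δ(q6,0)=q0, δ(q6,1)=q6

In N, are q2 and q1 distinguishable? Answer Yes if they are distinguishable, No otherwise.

Yes

States {q7,q9} cannot be reached from the start state, so discard them.
P0 = {q6,q8} | {q0,q1,q2,q3,q4,q5}.
On input 1, block {q0,q1,q2,q3,q4,q5} splits into {q0,q1,q3,q4,q5} and {q2}.
Split {q0,q1,q3,q4,q5} by δ(·,0) → {q1,q3,q4} and {q0,q5}.
Refine {q1,q3,q4} on symbol 0: members go to different blocks, giving {q1,q4} and {q3}.
Split {q1,q4} by δ(·,1) → {q1} and {q4}.
Stable partition: {q6,q8} | {q1} | {q2} | {q0,q5} | {q3} | {q4} — 6 equivalence classes.
q2 and q1 end up in different blocks, so they are distinguishable. For instance, the string '1' is accepted from only q2.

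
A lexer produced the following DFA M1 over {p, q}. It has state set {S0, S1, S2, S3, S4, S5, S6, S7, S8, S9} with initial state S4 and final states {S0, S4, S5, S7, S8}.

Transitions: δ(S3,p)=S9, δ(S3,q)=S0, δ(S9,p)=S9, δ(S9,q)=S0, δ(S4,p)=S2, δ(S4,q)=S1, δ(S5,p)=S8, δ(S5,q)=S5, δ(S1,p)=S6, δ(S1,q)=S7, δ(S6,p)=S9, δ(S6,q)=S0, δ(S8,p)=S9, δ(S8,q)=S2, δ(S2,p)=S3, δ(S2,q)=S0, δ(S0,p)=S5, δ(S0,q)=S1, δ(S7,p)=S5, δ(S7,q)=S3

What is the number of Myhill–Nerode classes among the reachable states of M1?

All states are reachable from the start state.
Start with accepting vs non-accepting: {S0,S4,S5,S7,S8} | {S1,S2,S3,S6,S9}.
Refine {S0,S4,S5,S7,S8} on symbol p: members go to different blocks, giving {S0,S5,S7} and {S4,S8}.
Refine {S0,S5,S7} on symbol p: members go to different blocks, giving {S0,S7} and {S5}.
Stable partition: {S0,S7} | {S1,S2,S3,S6,S9} | {S4,S8} | {S5} — 4 equivalence classes.

4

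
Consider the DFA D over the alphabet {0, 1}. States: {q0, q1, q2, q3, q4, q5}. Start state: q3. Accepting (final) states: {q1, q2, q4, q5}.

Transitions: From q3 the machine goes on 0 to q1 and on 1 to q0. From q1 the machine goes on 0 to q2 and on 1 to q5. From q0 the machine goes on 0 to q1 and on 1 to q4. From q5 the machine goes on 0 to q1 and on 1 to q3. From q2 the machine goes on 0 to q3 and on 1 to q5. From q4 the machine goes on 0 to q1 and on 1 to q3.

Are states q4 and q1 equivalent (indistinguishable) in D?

P0 = {q1,q2,q4,q5} | {q0,q3}.
Split {q1,q2,q4,q5} by δ(·,0) → {q1,q4,q5} and {q2}.
Refine {q1,q4,q5} on symbol 0: members go to different blocks, giving {q4,q5} and {q1}.
Refine {q0,q3} on symbol 1: members go to different blocks, giving {q0} and {q3}.
The partition is now stable with 5 blocks: {q4,q5} | {q0} | {q2} | {q1} | {q3}.
q4 and q1 end up in different blocks, so they are distinguishable. For instance, the string '1' is accepted from only q1.

No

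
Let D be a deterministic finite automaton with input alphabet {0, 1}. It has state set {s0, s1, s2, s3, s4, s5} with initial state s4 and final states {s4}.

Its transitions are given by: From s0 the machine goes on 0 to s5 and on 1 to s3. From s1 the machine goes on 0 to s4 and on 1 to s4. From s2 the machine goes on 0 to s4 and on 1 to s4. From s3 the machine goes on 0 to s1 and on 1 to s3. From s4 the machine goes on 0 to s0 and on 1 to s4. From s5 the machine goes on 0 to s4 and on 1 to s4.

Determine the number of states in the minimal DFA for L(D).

First remove the unreachable states {s2}; 5 states remain.
Initial partition by acceptance: {s4} | {s0,s1,s3,s5}.
On input 0, block {s0,s1,s3,s5} splits into {s0,s3} and {s1,s5}.
Stable partition: {s4} | {s0,s3} | {s1,s5} — 3 equivalence classes.

3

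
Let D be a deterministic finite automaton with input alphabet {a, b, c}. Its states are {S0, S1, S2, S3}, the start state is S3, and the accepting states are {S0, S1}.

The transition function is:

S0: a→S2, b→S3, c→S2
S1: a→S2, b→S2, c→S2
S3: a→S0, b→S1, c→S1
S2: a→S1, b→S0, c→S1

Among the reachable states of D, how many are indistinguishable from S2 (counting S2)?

2

Start with accepting vs non-accepting: {S0,S1} | {S2,S3}.
The partition is now stable with 2 blocks: {S0,S1} | {S2,S3}.
State S2 belongs to the block {S2,S3}, which has 2 states.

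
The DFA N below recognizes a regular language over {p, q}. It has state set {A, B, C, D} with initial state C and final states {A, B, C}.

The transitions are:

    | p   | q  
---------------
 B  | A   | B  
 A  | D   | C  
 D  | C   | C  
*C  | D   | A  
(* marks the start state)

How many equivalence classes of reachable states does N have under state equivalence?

2

First remove the unreachable states {B}; 3 states remain.
Start with accepting vs non-accepting: {A,C} | {D}.
The partition is now stable with 2 blocks: {A,C} | {D}.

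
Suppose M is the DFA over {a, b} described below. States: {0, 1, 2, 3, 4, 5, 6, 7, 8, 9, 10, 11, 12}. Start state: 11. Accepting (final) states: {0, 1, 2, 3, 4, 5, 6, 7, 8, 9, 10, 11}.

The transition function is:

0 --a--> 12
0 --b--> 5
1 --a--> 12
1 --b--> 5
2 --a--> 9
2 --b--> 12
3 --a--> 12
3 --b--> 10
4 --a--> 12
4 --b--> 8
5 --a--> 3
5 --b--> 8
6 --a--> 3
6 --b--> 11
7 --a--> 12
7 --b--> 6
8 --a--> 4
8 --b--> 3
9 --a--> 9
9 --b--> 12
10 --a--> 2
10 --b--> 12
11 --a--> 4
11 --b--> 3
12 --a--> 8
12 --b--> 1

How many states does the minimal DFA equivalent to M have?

7

States {0,6,7} cannot be reached from the start state, so discard them.
Start with accepting vs non-accepting: {1,2,3,4,5,8,9,10,11} | {12}.
On input a, block {1,2,3,4,5,8,9,10,11} splits into {2,5,8,9,10,11} and {1,3,4}.
Split {2,5,8,9,10,11} by δ(·,a) → {2,9,10} and {5,8,11}.
Split {1,3,4} by δ(·,b) → {1,4} and {3}.
On input a, block {5,8,11} splits into {8,11} and {5}.
Refine {1,4} on symbol b: members go to different blocks, giving {1} and {4}.
Stable partition: {2,9,10} | {12} | {1} | {8,11} | {3} | {5} | {4} — 7 equivalence classes.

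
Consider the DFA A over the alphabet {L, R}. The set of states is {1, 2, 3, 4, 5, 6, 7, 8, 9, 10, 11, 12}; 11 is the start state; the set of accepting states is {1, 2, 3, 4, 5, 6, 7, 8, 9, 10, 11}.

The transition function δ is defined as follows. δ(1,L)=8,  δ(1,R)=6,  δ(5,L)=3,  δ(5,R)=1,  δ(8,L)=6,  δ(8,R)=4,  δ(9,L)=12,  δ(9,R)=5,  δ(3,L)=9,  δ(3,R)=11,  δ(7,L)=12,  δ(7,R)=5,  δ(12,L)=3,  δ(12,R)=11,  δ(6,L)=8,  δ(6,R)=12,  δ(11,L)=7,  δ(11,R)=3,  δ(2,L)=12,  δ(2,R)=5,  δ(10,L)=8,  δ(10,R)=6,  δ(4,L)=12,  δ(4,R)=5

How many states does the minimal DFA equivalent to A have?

Reachable states from the start: {1,3,4,5,6,7,8,9,11,12}. Unreachable: {2,10} — drop them.
Initial partition by acceptance: {1,3,4,5,6,7,8,9,11} | {12}.
Refine {1,3,4,5,6,7,8,9,11} on symbol L: members go to different blocks, giving {1,3,5,6,8,11} and {4,7,9}.
Refine {1,3,5,6,8,11} on symbol L: members go to different blocks, giving {1,5,6,8} and {3,11}.
On input L, block {1,5,6,8} splits into {1,6,8} and {5}.
On input R, block {1,6,8} splits into {1} and {6} and {8}.
No further refinement is possible. Final partition (7 blocks): {1} | {12} | {4,7,9} | {3,11} | {5} | {6} | {8}.

7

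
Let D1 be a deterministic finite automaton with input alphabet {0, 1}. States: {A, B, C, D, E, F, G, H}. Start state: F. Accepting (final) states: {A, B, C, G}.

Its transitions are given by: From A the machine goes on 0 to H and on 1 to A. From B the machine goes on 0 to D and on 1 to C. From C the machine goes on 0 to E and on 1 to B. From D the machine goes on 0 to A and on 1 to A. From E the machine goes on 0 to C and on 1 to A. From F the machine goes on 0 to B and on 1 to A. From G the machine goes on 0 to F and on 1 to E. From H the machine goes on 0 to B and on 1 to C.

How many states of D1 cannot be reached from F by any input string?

1

Starting at F and following transitions, the reachable set is {A, B, C, D, E, F, H}. That leaves G unreachable — 1 in total.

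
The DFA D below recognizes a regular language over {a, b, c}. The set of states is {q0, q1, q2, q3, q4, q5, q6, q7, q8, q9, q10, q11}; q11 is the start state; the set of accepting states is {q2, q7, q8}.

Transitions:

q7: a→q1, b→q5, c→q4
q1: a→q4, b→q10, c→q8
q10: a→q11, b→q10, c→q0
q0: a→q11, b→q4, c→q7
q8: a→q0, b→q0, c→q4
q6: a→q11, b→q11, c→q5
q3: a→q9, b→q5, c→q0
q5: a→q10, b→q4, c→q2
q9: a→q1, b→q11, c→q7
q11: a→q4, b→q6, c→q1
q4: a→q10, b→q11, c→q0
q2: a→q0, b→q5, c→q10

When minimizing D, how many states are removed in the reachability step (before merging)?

2

Starting at q11 and following transitions, the reachable set is {q0, q1, q2, q4, q5, q6, q7, q8, q10, q11}. That leaves q3, q9 unreachable — 2 in total.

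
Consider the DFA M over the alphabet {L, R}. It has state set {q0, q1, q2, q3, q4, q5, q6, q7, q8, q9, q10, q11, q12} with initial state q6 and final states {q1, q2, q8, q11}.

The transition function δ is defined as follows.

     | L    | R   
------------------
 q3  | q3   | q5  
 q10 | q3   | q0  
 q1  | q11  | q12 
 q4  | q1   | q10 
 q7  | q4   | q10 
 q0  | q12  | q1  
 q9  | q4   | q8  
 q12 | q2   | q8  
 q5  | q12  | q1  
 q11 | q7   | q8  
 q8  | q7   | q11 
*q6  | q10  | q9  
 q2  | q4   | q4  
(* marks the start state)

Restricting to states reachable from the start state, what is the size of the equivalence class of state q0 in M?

2

Every state is reachable, so we keep all 13.
P0 = {q1,q2,q8,q11} | {q0,q3,q4,q5,q6,q7,q9,q10,q12}.
On input L, block {q1,q2,q8,q11} splits into {q2,q8,q11} and {q1}.
Refine {q2,q8,q11} on symbol R: members go to different blocks, giving {q8,q11} and {q2}.
On input L, block {q0,q3,q4,q5,q6,q7,q9,q10,q12} splits into {q0,q3,q5,q6,q7,q9,q10} and {q4} and {q12}.
Refine {q0,q3,q5,q6,q7,q9,q10} on symbol L: members go to different blocks, giving {q3,q6,q10} and {q0,q5} and {q7,q9}.
Refine {q3,q6,q10} on symbol R: members go to different blocks, giving {q3,q10} and {q6}.
On input R, block {q7,q9} splits into {q7} and {q9}.
The partition is now stable with 10 blocks: {q8,q11} | {q3,q10} | {q1} | {q2} | {q4} | {q12} | {q0,q5} | {q7} | {q6} | {q9}.
State q0 belongs to the block {q0,q5}, which has 2 states.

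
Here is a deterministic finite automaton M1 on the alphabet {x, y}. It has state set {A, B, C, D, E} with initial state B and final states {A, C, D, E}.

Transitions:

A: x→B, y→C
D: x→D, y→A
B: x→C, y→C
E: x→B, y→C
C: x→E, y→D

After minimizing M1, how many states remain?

All states are reachable from the start state.
P0 = {A,C,D,E} | {B}.
Split {A,C,D,E} by δ(·,x) → {A,E} and {C,D}.
Split {C,D} by δ(·,x) → {C} and {D}.
The partition is now stable with 4 blocks: {A,E} | {B} | {C} | {D}.

4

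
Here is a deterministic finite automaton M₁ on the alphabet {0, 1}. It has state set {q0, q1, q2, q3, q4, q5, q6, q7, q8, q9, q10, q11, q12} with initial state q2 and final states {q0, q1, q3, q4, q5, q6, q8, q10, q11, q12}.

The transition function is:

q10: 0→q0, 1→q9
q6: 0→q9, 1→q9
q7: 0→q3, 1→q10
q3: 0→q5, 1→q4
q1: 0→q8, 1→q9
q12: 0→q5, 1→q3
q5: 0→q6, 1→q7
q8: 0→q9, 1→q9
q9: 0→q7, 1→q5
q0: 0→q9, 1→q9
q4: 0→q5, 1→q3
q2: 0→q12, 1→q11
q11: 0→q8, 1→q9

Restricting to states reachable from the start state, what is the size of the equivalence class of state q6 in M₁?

States {q1} cannot be reached from the start state, so discard them.
Initial partition by acceptance: {q0,q3,q4,q5,q6,q8,q10,q11,q12} | {q2,q7,q9}.
On input 0, block {q0,q3,q4,q5,q6,q8,q10,q11,q12} splits into {q3,q4,q5,q10,q11,q12} and {q0,q6,q8}.
Split {q3,q4,q5,q10,q11,q12} by δ(·,0) → {q3,q4,q12} and {q5,q10,q11}.
Refine {q2,q7,q9} on symbol 0: members go to different blocks, giving {q2,q7} and {q9}.
Refine {q5,q10,q11} on symbol 1: members go to different blocks, giving {q10,q11} and {q5}.
No further refinement is possible. Final partition (6 blocks): {q3,q4,q12} | {q2,q7} | {q0,q6,q8} | {q10,q11} | {q9} | {q5}.
The equivalence class containing q6 is {q0,q6,q8}, of size 3.

3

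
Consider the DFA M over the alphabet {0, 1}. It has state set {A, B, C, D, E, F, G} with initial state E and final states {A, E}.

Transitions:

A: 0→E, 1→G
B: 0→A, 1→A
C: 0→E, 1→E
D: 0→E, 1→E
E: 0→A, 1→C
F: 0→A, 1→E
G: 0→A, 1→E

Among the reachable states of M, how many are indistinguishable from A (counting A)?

First remove the unreachable states {B,D,F}; 4 states remain.
P0 = {A,E} | {C,G}.
The partition is now stable with 2 blocks: {A,E} | {C,G}.
State A belongs to the block {A,E}, which has 2 states.

2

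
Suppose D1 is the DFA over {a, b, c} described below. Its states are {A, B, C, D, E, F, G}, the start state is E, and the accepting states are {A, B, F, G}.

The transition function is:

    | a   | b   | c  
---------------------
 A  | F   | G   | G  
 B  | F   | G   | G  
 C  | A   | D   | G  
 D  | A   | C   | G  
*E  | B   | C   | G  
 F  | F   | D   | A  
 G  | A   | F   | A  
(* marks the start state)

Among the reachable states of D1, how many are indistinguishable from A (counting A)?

2

All states are reachable from the start state.
Start with accepting vs non-accepting: {A,B,F,G} | {C,D,E}.
Split {A,B,F,G} by δ(·,b) → {A,B,G} and {F}.
On input a, block {A,B,G} splits into {A,B} and {G}.
No further refinement is possible. Final partition (4 blocks): {A,B} | {C,D,E} | {F} | {G}.
State A belongs to the block {A,B}, which has 2 states.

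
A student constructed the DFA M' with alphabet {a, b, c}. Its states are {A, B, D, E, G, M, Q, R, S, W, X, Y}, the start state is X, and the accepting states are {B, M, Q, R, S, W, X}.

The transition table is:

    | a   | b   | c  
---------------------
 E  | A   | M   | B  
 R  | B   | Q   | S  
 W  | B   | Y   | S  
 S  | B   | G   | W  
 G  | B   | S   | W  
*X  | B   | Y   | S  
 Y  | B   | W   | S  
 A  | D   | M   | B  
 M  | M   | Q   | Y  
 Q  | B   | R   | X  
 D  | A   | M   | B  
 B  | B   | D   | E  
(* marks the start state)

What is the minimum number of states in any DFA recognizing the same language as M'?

All states are reachable from the start state.
Initial partition by acceptance: {B,M,Q,R,S,W,X} | {A,D,E,G,Y}.
Refine {B,M,Q,R,S,W,X} on symbol b: members go to different blocks, giving {B,S,W,X} and {M,Q,R}.
Split {B,S,W,X} by δ(·,c) → {S,W,X} and {B}.
Split {A,D,E,G,Y} by δ(·,a) → {A,D,E} and {G,Y}.
Refine {M,Q,R} on symbol a: members go to different blocks, giving {Q,R} and {M}.
Stable partition: {S,W,X} | {A,D,E} | {Q,R} | {B} | {G,Y} | {M} — 6 equivalence classes.

6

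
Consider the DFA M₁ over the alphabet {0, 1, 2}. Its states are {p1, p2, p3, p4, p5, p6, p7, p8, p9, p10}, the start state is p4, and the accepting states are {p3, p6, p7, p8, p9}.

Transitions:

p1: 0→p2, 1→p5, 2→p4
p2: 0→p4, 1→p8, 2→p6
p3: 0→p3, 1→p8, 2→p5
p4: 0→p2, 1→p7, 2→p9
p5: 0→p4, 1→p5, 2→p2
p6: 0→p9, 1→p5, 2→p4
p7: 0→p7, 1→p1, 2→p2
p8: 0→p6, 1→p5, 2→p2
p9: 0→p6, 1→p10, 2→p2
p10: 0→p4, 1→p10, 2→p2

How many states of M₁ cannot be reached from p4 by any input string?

1

No path from p4 leads to p3; the other 9 states are all reachable.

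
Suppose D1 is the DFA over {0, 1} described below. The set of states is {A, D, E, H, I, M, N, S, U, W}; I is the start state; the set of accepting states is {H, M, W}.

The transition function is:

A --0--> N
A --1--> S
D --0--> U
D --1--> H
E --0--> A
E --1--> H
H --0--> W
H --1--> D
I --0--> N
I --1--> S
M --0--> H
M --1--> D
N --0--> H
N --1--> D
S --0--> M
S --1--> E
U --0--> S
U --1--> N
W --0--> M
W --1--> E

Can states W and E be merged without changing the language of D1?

Every state is reachable, so we keep all 10.
P0 = {H,M,W} | {A,D,E,I,N,S,U}.
Split {A,D,E,I,N,S,U} by δ(·,0) → {A,D,E,I,U} and {N,S}.
Refine {A,D,E,I,U} on symbol 0: members go to different blocks, giving {A,I,U} and {D,E}.
No further refinement is possible. Final partition (4 blocks): {H,M,W} | {A,I,U} | {N,S} | {D,E}.
W and E end up in different blocks, so they are distinguishable. For instance, the string 'ε' is accepted from only W.

No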